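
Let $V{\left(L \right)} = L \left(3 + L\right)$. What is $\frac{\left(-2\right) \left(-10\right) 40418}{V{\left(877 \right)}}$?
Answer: $\frac{20209}{19294} \approx 1.0474$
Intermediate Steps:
$\frac{\left(-2\right) \left(-10\right) 40418}{V{\left(877 \right)}} = \frac{\left(-2\right) \left(-10\right) 40418}{877 \left(3 + 877\right)} = \frac{20 \cdot 40418}{877 \cdot 880} = \frac{808360}{771760} = 808360 \cdot \frac{1}{771760} = \frac{20209}{19294}$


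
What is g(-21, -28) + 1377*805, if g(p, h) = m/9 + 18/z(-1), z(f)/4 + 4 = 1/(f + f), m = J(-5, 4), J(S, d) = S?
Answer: 9976351/9 ≈ 1.1085e+6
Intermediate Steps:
m = -5
z(f) = -16 + 2/f (z(f) = -16 + 4/(f + f) = -16 + 4/((2*f)) = -16 + 4*(1/(2*f)) = -16 + 2/f)
g(p, h) = -14/9 (g(p, h) = -5/9 + 18/(-16 + 2/(-1)) = -5*⅑ + 18/(-16 + 2*(-1)) = -5/9 + 18/(-16 - 2) = -5/9 + 18/(-18) = -5/9 + 18*(-1/18) = -5/9 - 1 = -14/9)
g(-21, -28) + 1377*805 = -14/9 + 1377*805 = -14/9 + 1108485 = 9976351/9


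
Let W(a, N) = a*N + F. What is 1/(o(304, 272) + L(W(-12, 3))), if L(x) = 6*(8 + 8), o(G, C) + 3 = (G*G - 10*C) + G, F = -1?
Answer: 1/90093 ≈ 1.1100e-5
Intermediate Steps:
W(a, N) = -1 + N*a (W(a, N) = a*N - 1 = N*a - 1 = -1 + N*a)
o(G, C) = -3 + G + G**2 - 10*C (o(G, C) = -3 + ((G*G - 10*C) + G) = -3 + ((G**2 - 10*C) + G) = -3 + (G + G**2 - 10*C) = -3 + G + G**2 - 10*C)
L(x) = 96 (L(x) = 6*16 = 96)
1/(o(304, 272) + L(W(-12, 3))) = 1/((-3 + 304 + 304**2 - 10*272) + 96) = 1/((-3 + 304 + 92416 - 2720) + 96) = 1/(89997 + 96) = 1/90093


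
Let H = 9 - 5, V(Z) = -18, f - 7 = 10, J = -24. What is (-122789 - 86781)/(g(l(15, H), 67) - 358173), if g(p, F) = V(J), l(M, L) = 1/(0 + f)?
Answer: 209570/358191 ≈ 0.58508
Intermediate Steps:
f = 17 (f = 7 + 10 = 17)
H = 4
l(M, L) = 1/17 (l(M, L) = 1/(0 + 17) = 1/17)
g(p, F) = -18
(-122789 - 86781)/(g(l(15, H), 67) - 358173) = (-122789 - 86781)/(-18 - 358173) = -209570/(-358191) = -209570*(-1/358191) = 209570/358191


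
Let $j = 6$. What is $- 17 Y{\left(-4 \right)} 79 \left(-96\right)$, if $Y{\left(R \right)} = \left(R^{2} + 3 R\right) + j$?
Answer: $1289280$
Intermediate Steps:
$Y{\left(R \right)} = 6 + R^{2} + 3 R$ ($Y{\left(R \right)} = \left(R^{2} + 3 R\right) + 6 = 6 + R^{2} + 3 R$)
$- 17 Y{\left(-4 \right)} 79 \left(-96\right) = - 17 \left(6 + \left(-4\right)^{2} + 3 \left(-4\right)\right) 79 \left(-96\right) = - 17 \left(6 + 16 - 12\right) 79 \left(-96\right) = \left(-17\right) 10 \cdot 79 \left(-96\right) = \left(-170\right) 79 \left(-96\right) = \left(-13430\right) \left(-96\right) = 1289280$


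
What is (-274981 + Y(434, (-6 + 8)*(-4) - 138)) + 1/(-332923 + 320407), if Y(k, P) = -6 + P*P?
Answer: -3174946237/12516 ≈ -2.5367e+5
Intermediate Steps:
Y(k, P) = -6 + P**2
(-274981 + Y(434, (-6 + 8)*(-4) - 138)) + 1/(-332923 + 320407) = (-274981 + (-6 + ((-6 + 8)*(-4) - 138)**2)) + 1/(-332923 + 320407) = (-274981 + (-6 + (2*(-4) - 138)**2)) + 1/(-12516) = (-274981 + (-6 + (-8 - 138)**2)) - 1/12516 = (-274981 + (-6 + (-146)**2)) - 1/12516 = (-274981 + (-6 + 21316)) - 1/12516 = (-274981 + 21310) - 1/12516 = -253671 - 1/12516 = -3174946237/12516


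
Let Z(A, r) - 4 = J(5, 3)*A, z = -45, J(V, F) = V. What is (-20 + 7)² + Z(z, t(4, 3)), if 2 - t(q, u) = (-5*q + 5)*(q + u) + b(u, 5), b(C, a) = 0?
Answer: -52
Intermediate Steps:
t(q, u) = 2 - (5 - 5*q)*(q + u) (t(q, u) = 2 - ((-5*q + 5)*(q + u) + 0) = 2 - ((5 - 5*q)*(q + u) + 0) = 2 - (5 - 5*q)*(q + u))
Z(A, r) = 4 + 5*A
(-20 + 7)² + Z(z, t(4, 3)) = (-20 + 7)² + (4 + 5*(-45)) = (-13)² + (4 - 225) = 169 - 221 = -52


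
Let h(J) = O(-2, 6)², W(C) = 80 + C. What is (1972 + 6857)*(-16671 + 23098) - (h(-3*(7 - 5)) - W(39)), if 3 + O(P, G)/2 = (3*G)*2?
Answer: 56739746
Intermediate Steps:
O(P, G) = -6 + 12*G (O(P, G) = -6 + 2*((3*G)*2) = -6 + 2*(6*G) = -6 + 12*G)
h(J) = 4356 (h(J) = (-6 + 12*6)² = (-6 + 72)² = 66² = 4356)
(1972 + 6857)*(-16671 + 23098) - (h(-3*(7 - 5)) - W(39)) = (1972 + 6857)*(-16671 + 23098) - (4356 - (80 + 39)) = 8829*6427 - (4356 - 1*119) = 56743983 - (4356 - 119) = 56743983 - 1*4237 = 56743983 - 4237 = 56739746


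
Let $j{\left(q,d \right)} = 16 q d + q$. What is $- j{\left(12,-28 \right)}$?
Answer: $5364$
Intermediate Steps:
$j{\left(q,d \right)} = q + 16 d q$ ($j{\left(q,d \right)} = 16 d q + q = q + 16 d q$)
$- j{\left(12,-28 \right)} = - 12 \left(1 + 16 \left(-28\right)\right) = - 12 \left(1 - 448\right) = - 12 \left(-447\right) = \left(-1\right) \left(-5364\right) = 5364$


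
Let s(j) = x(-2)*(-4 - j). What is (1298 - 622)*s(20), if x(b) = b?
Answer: 32448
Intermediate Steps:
s(j) = 8 + 2*j (s(j) = -2*(-4 - j) = 8 + 2*j)
(1298 - 622)*s(20) = (1298 - 622)*(8 + 2*20) = 676*(8 + 40) = 676*48 = 32448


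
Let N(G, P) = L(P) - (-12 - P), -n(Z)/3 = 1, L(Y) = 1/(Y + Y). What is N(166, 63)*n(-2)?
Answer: -9451/42 ≈ -225.02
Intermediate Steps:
L(Y) = 1/(2*Y)
n(Z) = -3 (n(Z) = -3*1 = -3)
N(G, P) = 12 + P + 1/(2*P) (N(G, P) = 1/(2*P) - (-12 - P) = 1/(2*P) + (12 + P) = 12 + P + 1/(2*P))
N(166, 63)*n(-2) = (12 + 63 + (1/2)/63)*(-3) = (12 + 63 + (1/2)*(1/63))*(-3) = (12 + 63 + 1/126)*(-3) = (9451/126)*(-3) = -9451/42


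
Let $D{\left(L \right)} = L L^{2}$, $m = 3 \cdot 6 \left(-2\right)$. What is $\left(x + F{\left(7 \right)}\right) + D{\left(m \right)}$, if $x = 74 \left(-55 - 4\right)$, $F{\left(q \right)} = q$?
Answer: $-51015$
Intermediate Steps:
$m = -36$ ($m = 18 \left(-2\right) = -36$)
$x = -4366$ ($x = 74 \left(-55 - 4\right) = 74 \left(-59\right) = -4366$)
$D{\left(L \right)} = L^{3}$
$\left(x + F{\left(7 \right)}\right) + D{\left(m \right)} = \left(-4366 + 7\right) + \left(-36\right)^{3} = -4359 - 46656 = -51015$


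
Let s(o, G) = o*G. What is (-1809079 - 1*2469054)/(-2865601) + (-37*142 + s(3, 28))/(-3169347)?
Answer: 13573703146321/9082083932547 ≈ 1.4946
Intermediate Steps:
s(o, G) = G*o
(-1809079 - 1*2469054)/(-2865601) + (-37*142 + s(3, 28))/(-3169347) = (-1809079 - 1*2469054)/(-2865601) + (-37*142 + 28*3)/(-3169347) = (-1809079 - 2469054)*(-1/2865601) + (-5254 + 84)*(-1/3169347) = -4278133*(-1/2865601) - 5170*(-1/3169347) = 4278133/2865601 + 5170/3169347 = 13573703146321/9082083932547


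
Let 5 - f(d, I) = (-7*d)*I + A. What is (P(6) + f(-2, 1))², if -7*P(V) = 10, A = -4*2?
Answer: 289/49 ≈ 5.8980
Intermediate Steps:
A = -8
P(V) = -10/7 (P(V) = -⅐*10 = -10/7)
f(d, I) = 13 + 7*I*d (f(d, I) = 5 - ((-7*d)*I - 8) = 5 - (-7*I*d - 8) = 5 - (-8 - 7*I*d) = 5 + (8 + 7*I*d) = 13 + 7*I*d)
(P(6) + f(-2, 1))² = (-10/7 + (13 + 7*1*(-2)))² = (-10/7 + (13 - 14))² = (-10/7 - 1)² = (-17/7)² = 289/49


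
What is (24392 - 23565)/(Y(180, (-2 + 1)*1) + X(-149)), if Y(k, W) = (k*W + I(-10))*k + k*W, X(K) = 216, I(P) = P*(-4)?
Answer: -827/25164 ≈ -0.032864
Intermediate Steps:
I(P) = -4*P
Y(k, W) = W*k + k*(40 + W*k) (Y(k, W) = (k*W - 4*(-10))*k + k*W = (W*k + 40)*k + W*k = (40 + W*k)*k + W*k = k*(40 + W*k) + W*k = W*k + k*(40 + W*k))
(24392 - 23565)/(Y(180, (-2 + 1)*1) + X(-149)) = (24392 - 23565)/(180*(40 + (-2 + 1)*1 + ((-2 + 1)*1)*180) + 216) = 827/(180*(40 - 1*1 - 1*1*180) + 216) = 827/(180*(40 - 1 - 1*180) + 216) = 827/(180*(40 - 1 - 180) + 216) = 827/(180*(-141) + 216) = 827/(-25380 + 216) = 827/(-25164) = 827*(-1/25164) = -827/25164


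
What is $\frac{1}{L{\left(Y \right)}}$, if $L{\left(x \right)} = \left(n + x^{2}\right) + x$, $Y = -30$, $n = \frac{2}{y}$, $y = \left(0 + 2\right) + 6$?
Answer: $\frac{4}{3481} \approx 0.0011491$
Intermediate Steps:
$y = 8$ ($y = 2 + 6 = 8$)
$n = \frac{1}{4}$ ($n = \frac{2}{8} = 2 \cdot \frac{1}{8} = \frac{1}{4} \approx 0.25$)
$L{\left(x \right)} = \frac{1}{4} + x + x^{2}$ ($L{\left(x \right)} = \left(\frac{1}{4} + x^{2}\right) + x = \frac{1}{4} + x + x^{2}$)
$\frac{1}{L{\left(Y \right)}} = \frac{1}{\frac{1}{4} - 30 + \left(-30\right)^{2}} = \frac{1}{\frac{1}{4} - 30 + 900} = \frac{1}{\frac{3481}{4}} = \frac{4}{3481}$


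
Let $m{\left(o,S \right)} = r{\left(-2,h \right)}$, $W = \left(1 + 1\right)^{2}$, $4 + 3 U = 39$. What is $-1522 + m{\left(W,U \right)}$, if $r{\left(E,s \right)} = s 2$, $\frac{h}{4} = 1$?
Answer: $-1514$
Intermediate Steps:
$h = 4$ ($h = 4 \cdot 1 = 4$)
$r{\left(E,s \right)} = 2 s$
$U = \frac{35}{3}$ ($U = - \frac{4}{3} + \frac{1}{3} \cdot 39 = - \frac{4}{3} + 13 = \frac{35}{3} \approx 11.667$)
$W = 4$ ($W = 2^{2} = 4$)
$m{\left(o,S \right)} = 8$ ($m{\left(o,S \right)} = 2 \cdot 4 = 8$)
$-1522 + m{\left(W,U \right)} = -1522 + 8 = -1514$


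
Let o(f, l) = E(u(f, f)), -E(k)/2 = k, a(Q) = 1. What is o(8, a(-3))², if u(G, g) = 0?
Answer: 0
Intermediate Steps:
E(k) = -2*k
o(f, l) = 0 (o(f, l) = -2*0 = 0)
o(8, a(-3))² = 0² = 0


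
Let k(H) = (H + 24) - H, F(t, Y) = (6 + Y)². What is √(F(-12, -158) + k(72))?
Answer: 14*√118 ≈ 152.08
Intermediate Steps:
k(H) = 24 (k(H) = (24 + H) - H = 24)
√(F(-12, -158) + k(72)) = √((6 - 158)² + 24) = √((-152)² + 24) = √(23104 + 24) = √23128 = 14*√118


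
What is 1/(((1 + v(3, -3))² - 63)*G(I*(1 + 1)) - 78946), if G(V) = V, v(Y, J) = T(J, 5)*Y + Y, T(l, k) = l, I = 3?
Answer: -1/79174 ≈ -1.2630e-5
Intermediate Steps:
v(Y, J) = Y + J*Y (v(Y, J) = J*Y + Y = Y + J*Y)
1/(((1 + v(3, -3))² - 63)*G(I*(1 + 1)) - 78946) = 1/(((1 + 3*(1 - 3))² - 63)*(3*(1 + 1)) - 78946) = 1/(((1 + 3*(-2))² - 63)*(3*2) - 78946) = 1/(((1 - 6)² - 63)*6 - 78946) = 1/(((-5)² - 63)*6 - 78946) = 1/((25 - 63)*6 - 78946) = 1/(-38*6 - 78946) = 1/(-228 - 78946) = 1/(-79174) = -1/79174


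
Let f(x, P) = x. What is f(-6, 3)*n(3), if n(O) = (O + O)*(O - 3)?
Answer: 0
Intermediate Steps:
n(O) = 2*O*(-3 + O) (n(O) = (2*O)*(-3 + O) = 2*O*(-3 + O))
f(-6, 3)*n(3) = -12*3*(-3 + 3) = -12*3*0 = -6*0 = 0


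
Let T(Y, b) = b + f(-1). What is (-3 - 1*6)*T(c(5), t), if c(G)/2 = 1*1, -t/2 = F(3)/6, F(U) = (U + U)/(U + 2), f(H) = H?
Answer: 63/5 ≈ 12.600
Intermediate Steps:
F(U) = 2*U/(2 + U) (F(U) = (2*U)/(2 + U) = 2*U/(2 + U))
t = -⅖ (t = -2*2*3/(2 + 3)/6 = -2*2*3/5/6 = -2*2*3*(⅕)/6 = -12/(5*6) = -2*⅕ = -⅖ ≈ -0.40000)
c(G) = 2 (c(G) = 2*(1*1) = 2*1 = 2)
T(Y, b) = -1 + b (T(Y, b) = b - 1 = -1 + b)
(-3 - 1*6)*T(c(5), t) = (-3 - 1*6)*(-1 - ⅖) = (-3 - 6)*(-7/5) = -9*(-7/5) = 63/5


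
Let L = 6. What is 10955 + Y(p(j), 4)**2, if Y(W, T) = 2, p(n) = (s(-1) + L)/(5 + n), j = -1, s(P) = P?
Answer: 10959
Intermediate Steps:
p(n) = 5/(5 + n) (p(n) = (-1 + 6)/(5 + n) = 5/(5 + n))
10955 + Y(p(j), 4)**2 = 10955 + 2**2 = 10955 + 4 = 10959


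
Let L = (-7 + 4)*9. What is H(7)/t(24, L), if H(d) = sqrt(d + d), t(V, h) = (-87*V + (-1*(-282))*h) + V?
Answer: -sqrt(14)/9678 ≈ -0.00038661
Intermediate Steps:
L = -27 (L = -3*9 = -27)
t(V, h) = -86*V + 282*h (t(V, h) = (-87*V + 282*h) + V = -86*V + 282*h)
H(d) = sqrt(2)*sqrt(d) (H(d) = sqrt(2*d) = sqrt(2)*sqrt(d))
H(7)/t(24, L) = (sqrt(2)*sqrt(7))/(-86*24 + 282*(-27)) = sqrt(14)/(-2064 - 7614) = sqrt(14)/(-9678) = sqrt(14)*(-1/9678) = -sqrt(14)/9678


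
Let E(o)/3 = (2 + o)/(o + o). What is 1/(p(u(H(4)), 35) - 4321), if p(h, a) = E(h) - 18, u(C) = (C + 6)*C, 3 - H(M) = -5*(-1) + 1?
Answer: -6/26027 ≈ -0.00023053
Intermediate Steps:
H(M) = -3 (H(M) = 3 - (-5*(-1) + 1) = 3 - (5 + 1) = 3 - 1*6 = 3 - 6 = -3)
E(o) = 3*(2 + o)/(2*o) (E(o) = 3*((2 + o)/(o + o)) = 3*((2 + o)/((2*o))) = 3*((2 + o)*(1/(2*o))) = 3*((2 + o)/(2*o)) = 3*(2 + o)/(2*o))
u(C) = C*(6 + C) (u(C) = (6 + C)*C = C*(6 + C))
p(h, a) = -33/2 + 3/h (p(h, a) = (3/2 + 3/h) - 18 = -33/2 + 3/h)
1/(p(u(H(4)), 35) - 4321) = 1/((-33/2 + 3/((-3*(6 - 3)))) - 4321) = 1/((-33/2 + 3/((-3*3))) - 4321) = 1/((-33/2 + 3/(-9)) - 4321) = 1/((-33/2 + 3*(-⅑)) - 4321) = 1/((-33/2 - ⅓) - 4321) = 1/(-101/6 - 4321) = 1/(-26027/6) = -6/26027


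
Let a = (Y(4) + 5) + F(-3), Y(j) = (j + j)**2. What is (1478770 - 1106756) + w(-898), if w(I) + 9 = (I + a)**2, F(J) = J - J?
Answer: 1059246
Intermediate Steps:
Y(j) = 4*j**2 (Y(j) = (2*j)**2 = 4*j**2)
F(J) = 0
a = 69 (a = (4*4**2 + 5) + 0 = (4*16 + 5) + 0 = (64 + 5) + 0 = 69 + 0 = 69)
w(I) = -9 + (69 + I)**2 (w(I) = -9 + (I + 69)**2 = -9 + (69 + I)**2)
(1478770 - 1106756) + w(-898) = (1478770 - 1106756) + (-9 + (69 - 898)**2) = 372014 + (-9 + (-829)**2) = 372014 + (-9 + 687241) = 372014 + 687232 = 1059246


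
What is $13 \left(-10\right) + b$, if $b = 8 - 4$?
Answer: $-126$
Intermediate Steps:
$b = 4$ ($b = 8 - 4 = 4$)
$13 \left(-10\right) + b = 13 \left(-10\right) + 4 = -130 + 4 = -126$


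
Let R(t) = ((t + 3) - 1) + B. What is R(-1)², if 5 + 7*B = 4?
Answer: 36/49 ≈ 0.73469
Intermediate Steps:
B = -⅐ (B = -5/7 + (⅐)*4 = -5/7 + 4/7 = -⅐ ≈ -0.14286)
R(t) = 13/7 + t (R(t) = ((t + 3) - 1) - ⅐ = ((3 + t) - 1) - ⅐ = (2 + t) - ⅐ = 13/7 + t)
R(-1)² = (13/7 - 1)² = (6/7)² = 36/49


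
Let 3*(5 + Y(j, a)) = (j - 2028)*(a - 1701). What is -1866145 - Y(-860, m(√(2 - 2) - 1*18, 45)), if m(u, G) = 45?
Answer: -3460316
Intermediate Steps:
Y(j, a) = -5 + (-2028 + j)*(-1701 + a)/3 (Y(j, a) = -5 + ((j - 2028)*(a - 1701))/3 = -5 + ((-2028 + j)*(-1701 + a))/3 = -5 + (-2028 + j)*(-1701 + a)/3)
-1866145 - Y(-860, m(√(2 - 2) - 1*18, 45)) = -1866145 - (1149871 - 676*45 - 567*(-860) + (⅓)*45*(-860)) = -1866145 - (1149871 - 30420 + 487620 - 12900) = -1866145 - 1*1594171 = -1866145 - 1594171 = -3460316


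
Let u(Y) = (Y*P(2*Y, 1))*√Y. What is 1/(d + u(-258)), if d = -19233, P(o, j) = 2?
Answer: I/(3*(-6411*I + 172*√258)) ≈ -4.3851e-5 + 1.8897e-5*I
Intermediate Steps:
u(Y) = 2*Y^(3/2) (u(Y) = (Y*2)*√Y = (2*Y)*√Y = 2*Y^(3/2))
1/(d + u(-258)) = 1/(-19233 + 2*(-258)^(3/2)) = 1/(-19233 + 2*(-258*I*√258)) = 1/(-19233 - 516*I*√258)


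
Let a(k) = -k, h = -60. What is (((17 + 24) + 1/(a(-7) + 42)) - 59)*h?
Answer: 52860/49 ≈ 1078.8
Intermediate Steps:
(((17 + 24) + 1/(a(-7) + 42)) - 59)*h = (((17 + 24) + 1/(-1*(-7) + 42)) - 59)*(-60) = ((41 + 1/(7 + 42)) - 59)*(-60) = ((41 + 1/49) - 59)*(-60) = (2010/49 - 59)*(-60) = -881/49*(-60) = 52860/49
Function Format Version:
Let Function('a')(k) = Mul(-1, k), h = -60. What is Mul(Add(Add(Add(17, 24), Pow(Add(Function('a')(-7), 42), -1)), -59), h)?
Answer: Rational(52860, 49) ≈ 1078.8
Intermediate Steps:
Mul(Add(Add(Add(17, 24), Pow(Add(Function('a')(-7), 42), -1)), -59), h) = Mul(Add(Add(Add(17, 24), Pow(Add(Mul(-1, -7), 42), -1)), -59), -60) = Mul(Add(Add(41, Pow(Add(7, 42), -1)), -59), -60) = Mul(Add(Add(41, Pow(49, -1)), -59), -60) = Mul(Add(Add(41, Rational(1, 49)), -59), -60) = Mul(Add(Rational(2010, 49), -59), -60) = Mul(Rational(-881, 49), -60) = Rational(52860, 49)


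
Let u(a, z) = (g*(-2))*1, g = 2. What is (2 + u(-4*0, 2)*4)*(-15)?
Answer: 210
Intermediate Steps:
u(a, z) = -4 (u(a, z) = (2*(-2))*1 = -4*1 = -4)
(2 + u(-4*0, 2)*4)*(-15) = (2 - 4*4)*(-15) = (2 - 16)*(-15) = -14*(-15) = 210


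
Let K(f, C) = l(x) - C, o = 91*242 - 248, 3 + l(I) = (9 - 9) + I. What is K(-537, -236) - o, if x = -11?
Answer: -21552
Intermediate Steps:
l(I) = -3 + I (l(I) = -3 + ((9 - 9) + I) = -3 + (0 + I) = -3 + I)
o = 21774 (o = 22022 - 248 = 21774)
K(f, C) = -14 - C (K(f, C) = (-3 - 11) - C = -14 - C)
K(-537, -236) - o = (-14 - 1*(-236)) - 1*21774 = (-14 + 236) - 21774 = 222 - 21774 = -21552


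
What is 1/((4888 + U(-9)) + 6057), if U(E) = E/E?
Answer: 1/10946 ≈ 9.1358e-5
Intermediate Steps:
U(E) = 1
1/((4888 + U(-9)) + 6057) = 1/((4888 + 1) + 6057) = 1/(4889 + 6057) = 1/10946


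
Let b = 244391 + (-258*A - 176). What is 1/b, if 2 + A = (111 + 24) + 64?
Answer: 1/193389 ≈ 5.1709e-6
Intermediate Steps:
A = 197 (A = -2 + ((111 + 24) + 64) = -2 + (135 + 64) = -2 + 199 = 197)
b = 193389 (b = 244391 + (-258*197 - 176) = 244391 + (-50826 - 176) = 244391 - 51002 = 193389)
1/b = 1/193389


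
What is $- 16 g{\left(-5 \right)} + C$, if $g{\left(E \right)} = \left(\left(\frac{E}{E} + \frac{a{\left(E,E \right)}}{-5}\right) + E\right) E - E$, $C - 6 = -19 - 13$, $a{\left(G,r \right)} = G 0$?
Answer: $-426$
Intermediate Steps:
$a{\left(G,r \right)} = 0$
$C = -26$ ($C = 6 - 32 = -26$)
$g{\left(E \right)} = - E + E \left(1 + E\right)$ ($g{\left(E \right)} = \left(\left(\frac{E}{E} + \frac{0}{-5}\right) + E\right) E - E = \left(\left(1 + 0 \left(- \frac{1}{5}\right)\right) + E\right) E - E = \left(\left(1 + 0\right) + E\right) E - E = \left(1 + E\right) E - E = E \left(1 + E\right) - E = - E + E \left(1 + E\right)$)
$- 16 g{\left(-5 \right)} + C = - 16 \left(-5\right)^{2} - 26 = \left(-16\right) 25 - 26 = -400 - 26 = -426$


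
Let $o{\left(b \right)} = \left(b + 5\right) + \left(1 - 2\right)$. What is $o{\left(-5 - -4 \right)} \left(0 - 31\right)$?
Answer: $-93$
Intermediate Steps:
$o{\left(b \right)} = 4 + b$ ($o{\left(b \right)} = \left(5 + b\right) - 1 = 4 + b$)
$o{\left(-5 - -4 \right)} \left(0 - 31\right) = \left(4 - 1\right) \left(0 - 31\right) = \left(4 + \left(-5 + 4\right)\right) \left(-31\right) = \left(4 - 1\right) \left(-31\right) = 3 \left(-31\right) = -93$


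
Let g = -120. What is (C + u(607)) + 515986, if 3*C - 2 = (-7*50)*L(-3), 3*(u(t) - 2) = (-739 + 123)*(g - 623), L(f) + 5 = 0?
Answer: 2007404/3 ≈ 6.6914e+5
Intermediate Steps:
L(f) = -5 (L(f) = -5 + 0 = -5)
u(t) = 457694/3 (u(t) = 2 + ((-739 + 123)*(-120 - 623))/3 = 2 + (-616*(-743))/3 = 2 + (1/3)*457688 = 2 + 457688/3 = 457694/3)
C = 584 (C = 2/3 + (-7*50*(-5))/3 = 2/3 + (-350*(-5))/3 = 2/3 + (1/3)*1750 = 2/3 + 1750/3 = 584)
(C + u(607)) + 515986 = (584 + 457694/3) + 515986 = 459446/3 + 515986 = 2007404/3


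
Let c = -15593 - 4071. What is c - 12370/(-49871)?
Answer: -980650974/49871 ≈ -19664.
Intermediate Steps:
c = -19664
c - 12370/(-49871) = -19664 - 12370/(-49871) = -19664 - 12370*(-1/49871) = -19664 + 12370/49871 = -980650974/49871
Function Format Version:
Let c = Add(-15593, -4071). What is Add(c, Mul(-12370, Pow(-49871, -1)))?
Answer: Rational(-980650974, 49871) ≈ -19664.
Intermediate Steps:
c = -19664
Add(c, Mul(-12370, Pow(-49871, -1))) = Add(-19664, Mul(-12370, Pow(-49871, -1))) = Add(-19664, Mul(-12370, Rational(-1, 49871))) = Add(-19664, Rational(12370, 49871)) = Rational(-980650974, 49871)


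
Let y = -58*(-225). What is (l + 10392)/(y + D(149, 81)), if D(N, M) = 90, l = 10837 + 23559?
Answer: 11197/3285 ≈ 3.4085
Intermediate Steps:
l = 34396
y = 13050
(l + 10392)/(y + D(149, 81)) = (34396 + 10392)/(13050 + 90) = 44788/13140 = 44788*(1/13140) = 11197/3285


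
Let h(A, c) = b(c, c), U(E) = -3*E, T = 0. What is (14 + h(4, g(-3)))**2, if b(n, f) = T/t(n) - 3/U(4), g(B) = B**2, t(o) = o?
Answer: 3249/16 ≈ 203.06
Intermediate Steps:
b(n, f) = 1/4 (b(n, f) = 0/n - 3/((-3*4)) = 0 - 3/(-12) = 0 - 3*(-1/12) = 0 + 1/4 = 1/4)
h(A, c) = 1/4
(14 + h(4, g(-3)))**2 = (14 + 1/4)**2 = (57/4)**2 = 3249/16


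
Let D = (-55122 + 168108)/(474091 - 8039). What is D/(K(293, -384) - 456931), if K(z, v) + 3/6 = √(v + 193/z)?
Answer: -408828937851/770552919375667357 - 112986*I*√32909467/28510458016899692209 ≈ -5.3057e-7 - 2.2734e-11*I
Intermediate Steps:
K(z, v) = -½ + √(v + 193/z)
D = 56493/233026 (D = 112986/466052 = 112986*(1/466052) = 56493/233026 ≈ 0.24243)
D/(K(293, -384) - 456931) = 56493/(233026*((-½ + √(-384 + 193/293)) - 456931)) = 56493/(233026*((-½ + √(-112319/293)) - 456931)) = 56493/(233026*((-½ + I*√32909467/293) - 456931)) = 56493/(233026*(-913863/2 + I*√32909467/293))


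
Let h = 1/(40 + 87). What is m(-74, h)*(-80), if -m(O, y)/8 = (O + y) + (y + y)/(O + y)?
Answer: -56514472320/1193419 ≈ -47355.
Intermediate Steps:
h = 1/127 ≈ 0.0078740
m(O, y) = -8*O - 8*y - 16*y/(O + y) (m(O, y) = -8*((O + y) + (y + y)/(O + y)) = -8*((O + y) + (2*y)/(O + y)) = -8*((O + y) + 2*y/(O + y)) = -8*(O + y + 2*y/(O + y)) = -8*O - 8*y - 16*y/(O + y))
m(-74, h)*(-80) = (8*(-1*(-74)**2 - (1/127)**2 - 2*1/127 - 2*(-74)*1/127)/(-74 + 1/127))*(-80) = (8*(-1*5476 - 1*1/16129 - 2/127 + 148/127)/(-9397/127))*(-80) = (8*(-127/9397)*(-5476 - 1/16129 - 2/127 + 148/127))*(-80) = (8*(-127/9397)*(-88303863/16129))*(-80) = (706430904/1193419)*(-80) = -56514472320/1193419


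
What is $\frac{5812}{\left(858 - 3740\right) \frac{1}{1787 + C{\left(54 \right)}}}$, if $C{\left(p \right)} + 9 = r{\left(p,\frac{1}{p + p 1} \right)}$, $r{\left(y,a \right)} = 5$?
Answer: $- \frac{5181398}{1441} \approx -3595.7$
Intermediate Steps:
$C{\left(p \right)} = -4$ ($C{\left(p \right)} = -9 + 5 = -4$)
$\frac{5812}{\left(858 - 3740\right) \frac{1}{1787 + C{\left(54 \right)}}} = \frac{5812}{\left(858 - 3740\right) \frac{1}{1787 - 4}} = \frac{5812}{\left(-2882\right) \frac{1}{1783}} = \frac{5812}{- \frac{2882}{1783}} = 5812 \left(- \frac{1783}{2882}\right) = - \frac{5181398}{1441}$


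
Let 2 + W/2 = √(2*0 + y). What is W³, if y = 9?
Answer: 8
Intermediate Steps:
W = 2 (W = -4 + 2*√(2*0 + 9) = -4 + 2*√(0 + 9) = -4 + 2*√9 = -4 + 2*3 = -4 + 6 = 2)
W³ = 2³ = 8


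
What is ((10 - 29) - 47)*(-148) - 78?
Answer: 9690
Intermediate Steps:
((10 - 29) - 47)*(-148) - 78 = (-19 - 47)*(-148) - 78 = -66*(-148) - 78 = 9768 - 78 = 9690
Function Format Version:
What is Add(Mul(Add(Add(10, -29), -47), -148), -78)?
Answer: 9690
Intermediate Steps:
Add(Mul(Add(Add(10, -29), -47), -148), -78) = Add(Mul(Add(-19, -47), -148), -78) = Add(Mul(-66, -148), -78) = Add(9768, -78) = 9690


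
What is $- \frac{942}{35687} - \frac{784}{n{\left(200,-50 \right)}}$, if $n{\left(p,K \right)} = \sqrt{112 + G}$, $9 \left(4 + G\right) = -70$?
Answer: $- \frac{942}{35687} - \frac{1176 \sqrt{902}}{451} \approx -78.339$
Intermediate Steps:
$G = - \frac{106}{9}$ ($G = -4 + \frac{1}{9} \left(-70\right) = -4 - \frac{70}{9} = - \frac{106}{9} \approx -11.778$)
$n{\left(p,K \right)} = \frac{\sqrt{902}}{3}$ ($n{\left(p,K \right)} = \sqrt{112 - \frac{106}{9}} = \sqrt{\frac{902}{9}} = \frac{\sqrt{902}}{3}$)
$- \frac{942}{35687} - \frac{784}{n{\left(200,-50 \right)}} = - \frac{942}{35687} - \frac{784}{\frac{1}{3} \sqrt{902}} = \left(-942\right) \frac{1}{35687} - 784 \frac{3 \sqrt{902}}{902} = - \frac{942}{35687} - \frac{1176 \sqrt{902}}{451}$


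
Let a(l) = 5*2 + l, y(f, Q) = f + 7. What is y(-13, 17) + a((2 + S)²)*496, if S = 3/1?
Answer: 17354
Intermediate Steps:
y(f, Q) = 7 + f
S = 3 (S = 3*1 = 3)
a(l) = 10 + l
y(-13, 17) + a((2 + S)²)*496 = (7 - 13) + (10 + (2 + 3)²)*496 = -6 + (10 + 5²)*496 = -6 + (10 + 25)*496 = -6 + 35*496 = -6 + 17360 = 17354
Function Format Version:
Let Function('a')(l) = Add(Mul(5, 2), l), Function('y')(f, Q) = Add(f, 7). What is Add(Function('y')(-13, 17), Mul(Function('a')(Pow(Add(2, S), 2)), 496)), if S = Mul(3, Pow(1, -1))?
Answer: 17354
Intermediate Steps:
Function('y')(f, Q) = Add(7, f)
S = 3 (S = Mul(3, 1) = 3)
Function('a')(l) = Add(10, l)
Add(Function('y')(-13, 17), Mul(Function('a')(Pow(Add(2, S), 2)), 496)) = Add(Add(7, -13), Mul(Add(10, Pow(Add(2, 3), 2)), 496)) = Add(-6, Mul(Add(10, Pow(5, 2)), 496)) = Add(-6, Mul(Add(10, 25), 496)) = Add(-6, Mul(35, 496)) = Add(-6, 17360) = 17354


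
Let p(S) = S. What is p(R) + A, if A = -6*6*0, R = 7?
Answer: 7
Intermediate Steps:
A = 0 (A = -36*0 = 0)
p(R) + A = 7 + 0 = 7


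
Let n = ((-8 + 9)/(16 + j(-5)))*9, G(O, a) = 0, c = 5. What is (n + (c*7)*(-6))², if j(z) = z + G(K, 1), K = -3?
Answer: 5294601/121 ≈ 43757.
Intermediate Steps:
j(z) = z (j(z) = z + 0 = z)
n = 9/11 (n = ((-8 + 9)/(16 - 5))*9 = (1/11)*9 = 9/11 ≈ 0.81818)
(n + (c*7)*(-6))² = (9/11 + (5*7)*(-6))² = (9/11 + 35*(-6))² = (9/11 - 210)² = (-2301/11)² = 5294601/121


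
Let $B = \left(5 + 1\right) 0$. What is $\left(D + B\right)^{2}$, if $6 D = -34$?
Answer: $\frac{289}{9} \approx 32.111$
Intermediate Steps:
$D = - \frac{17}{3}$ ($D = \frac{1}{6} \left(-34\right) = - \frac{17}{3} \approx -5.6667$)
$B = 0$ ($B = 6 \cdot 0 = 0$)
$\left(D + B\right)^{2} = \left(- \frac{17}{3} + 0\right)^{2} = \left(- \frac{17}{3}\right)^{2} = \frac{289}{9}$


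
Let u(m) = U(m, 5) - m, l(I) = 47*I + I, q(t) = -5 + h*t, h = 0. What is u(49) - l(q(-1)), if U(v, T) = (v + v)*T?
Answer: 681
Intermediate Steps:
U(v, T) = 2*T*v (U(v, T) = (2*v)*T = 2*T*v)
q(t) = -5 (q(t) = -5 + 0*t = -5 + 0 = -5)
l(I) = 48*I
u(m) = 9*m (u(m) = 2*5*m - m = 10*m - m = 9*m)
u(49) - l(q(-1)) = 9*49 - 48*(-5) = 441 - 1*(-240) = 441 + 240 = 681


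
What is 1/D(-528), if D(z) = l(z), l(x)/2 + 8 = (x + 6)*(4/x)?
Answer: -11/89 ≈ -0.12360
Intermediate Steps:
l(x) = -16 + 8*(6 + x)/x (l(x) = -16 + 2*((x + 6)*(4/x)) = -16 + 2*((6 + x)*(4/x)) = -16 + 2*(4*(6 + x)/x) = -16 + 8*(6 + x)/x)
D(z) = -8 + 48/z
1/D(-528) = 1/(-8 + 48/(-528)) = 1/(-8 + 48*(-1/528)) = 1/(-8 - 1/11) = 1/(-89/11) = -11/89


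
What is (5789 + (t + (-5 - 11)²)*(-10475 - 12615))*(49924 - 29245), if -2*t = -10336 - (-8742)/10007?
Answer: -25913256573176553/10007 ≈ -2.5895e+12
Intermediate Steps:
t = 51711805/10007 (t = -(-10336 - (-8742)/10007)/2 = -(-10336 - 1*(-8742/10007))/2 = -(-10336 + 8742/10007)/2 = -½*(-103423610/10007) = 51711805/10007 ≈ 5167.6)
(5789 + (t + (-5 - 11)²)*(-10475 - 12615))*(49924 - 29245) = (5789 + (51711805/10007 + (-5 - 11)²)*(-10475 - 12615))*(49924 - 29245) = (5789 + (51711805/10007 + (-16)²)*(-23090))*20679 = (5789 + (51711805/10007 + 256)*(-23090))*20679 = (5789 + (54273597/10007)*(-23090))*20679 = (5789 - 1253177354730/10007)*20679 = -1253119424207/10007*20679 = -25913256573176553/10007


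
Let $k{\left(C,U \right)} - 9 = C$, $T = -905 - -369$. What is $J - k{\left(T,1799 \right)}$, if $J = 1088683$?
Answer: $1089210$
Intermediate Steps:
$T = -536$ ($T = -905 + 369 = -536$)
$k{\left(C,U \right)} = 9 + C$
$J - k{\left(T,1799 \right)} = 1088683 - \left(9 - 536\right) = 1088683 - -527 = 1088683 + 527 = 1089210$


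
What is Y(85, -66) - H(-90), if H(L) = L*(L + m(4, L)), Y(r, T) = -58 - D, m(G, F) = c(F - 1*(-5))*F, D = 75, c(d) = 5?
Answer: -48733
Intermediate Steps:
m(G, F) = 5*F
Y(r, T) = -133 (Y(r, T) = -58 - 1*75 = -58 - 75 = -133)
H(L) = 6*L² (H(L) = L*(L + 5*L) = L*(6*L) = 6*L²)
Y(85, -66) - H(-90) = -133 - 6*(-90)² = -133 - 6*8100 = -133 - 1*48600 = -133 - 48600 = -48733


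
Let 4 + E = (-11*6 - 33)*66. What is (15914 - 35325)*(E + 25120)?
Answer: -360695202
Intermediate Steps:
E = -6538 (E = -4 + (-11*6 - 33)*66 = -4 + (-66 - 33)*66 = -4 - 99*66 = -4 - 6534 = -6538)
(15914 - 35325)*(E + 25120) = (15914 - 35325)*(-6538 + 25120) = -19411*18582 = -360695202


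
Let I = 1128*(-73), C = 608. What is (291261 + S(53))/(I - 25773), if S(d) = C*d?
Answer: -323485/108117 ≈ -2.9920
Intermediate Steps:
S(d) = 608*d
I = -82344
(291261 + S(53))/(I - 25773) = (291261 + 608*53)/(-82344 - 25773) = (291261 + 32224)/(-108117) = 323485*(-1/108117) = -323485/108117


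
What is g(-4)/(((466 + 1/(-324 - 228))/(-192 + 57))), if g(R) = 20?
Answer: -1490400/257231 ≈ -5.7940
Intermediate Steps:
g(-4)/(((466 + 1/(-324 - 228))/(-192 + 57))) = 20/(((466 + 1/(-324 - 228))/(-192 + 57))) = 20/(((466 + 1/(-552))/(-135))) = 20/(((466 - 1/552)*(-1/135))) = 20/(((257231/552)*(-1/135))) = 20/(-257231/74520) = 20*(-74520/257231) = -1490400/257231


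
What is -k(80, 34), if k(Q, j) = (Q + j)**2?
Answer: -12996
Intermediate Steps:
-k(80, 34) = -(80 + 34)**2 = -1*114**2 = -1*12996 = -12996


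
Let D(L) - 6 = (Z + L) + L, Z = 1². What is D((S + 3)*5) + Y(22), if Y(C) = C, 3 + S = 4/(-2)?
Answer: 9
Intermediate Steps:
S = -5 (S = -3 + 4/(-2) = -3 + 4*(-½) = -3 - 2 = -5)
Z = 1
D(L) = 7 + 2*L (D(L) = 6 + ((1 + L) + L) = 6 + (1 + 2*L) = 7 + 2*L)
D((S + 3)*5) + Y(22) = (7 + 2*((-5 + 3)*5)) + 22 = (7 + 2*(-2*5)) + 22 = (7 + 2*(-10)) + 22 = (7 - 20) + 22 = -13 + 22 = 9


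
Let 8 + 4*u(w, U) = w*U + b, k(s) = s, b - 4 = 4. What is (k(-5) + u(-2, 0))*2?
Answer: -10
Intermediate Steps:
b = 8 (b = 4 + 4 = 8)
u(w, U) = U*w/4 (u(w, U) = -2 + (w*U + 8)/4 = -2 + (U*w + 8)/4 = -2 + (8 + U*w)/4 = -2 + (2 + U*w/4) = U*w/4)
(k(-5) + u(-2, 0))*2 = (-5 + (1/4)*0*(-2))*2 = (-5 + 0)*2 = -5*2 = -10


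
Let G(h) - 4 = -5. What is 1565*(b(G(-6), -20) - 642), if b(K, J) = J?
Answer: -1036030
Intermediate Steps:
G(h) = -1 (G(h) = 4 - 5 = -1)
1565*(b(G(-6), -20) - 642) = 1565*(-20 - 642) = 1565*(-662) = -1036030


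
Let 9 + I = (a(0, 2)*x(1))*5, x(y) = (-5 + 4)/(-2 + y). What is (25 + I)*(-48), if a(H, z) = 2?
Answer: -1248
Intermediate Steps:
x(y) = -1/(-2 + y)
I = 1 (I = -9 + (2*(-1/(-2 + 1)))*5 = -9 + (2*(-1/(-1)))*5 = -9 + (2*(-1*(-1)))*5 = -9 + (2*1)*5 = -9 + 2*5 = -9 + 10 = 1)
(25 + I)*(-48) = (25 + 1)*(-48) = 26*(-48) = -1248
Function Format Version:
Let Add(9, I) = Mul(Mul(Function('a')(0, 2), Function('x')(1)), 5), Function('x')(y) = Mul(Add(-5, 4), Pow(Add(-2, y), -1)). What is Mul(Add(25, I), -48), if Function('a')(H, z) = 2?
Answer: -1248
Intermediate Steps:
Function('x')(y) = Mul(-1, Pow(Add(-2, y), -1))
I = 1 (I = Add(-9, Mul(Mul(2, Mul(-1, Pow(Add(-2, 1), -1))), 5)) = Add(-9, Mul(Mul(2, Mul(-1, Pow(-1, -1))), 5)) = Add(-9, Mul(Mul(2, Mul(-1, -1)), 5)) = Add(-9, Mul(Mul(2, 1), 5)) = Add(-9, Mul(2, 5)) = Add(-9, 10) = 1)
Mul(Add(25, I), -48) = Mul(Add(25, 1), -48) = Mul(26, -48) = -1248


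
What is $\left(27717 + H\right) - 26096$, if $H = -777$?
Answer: $844$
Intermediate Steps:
$\left(27717 + H\right) - 26096 = \left(27717 - 777\right) - 26096 = 26940 - 26096 = 844$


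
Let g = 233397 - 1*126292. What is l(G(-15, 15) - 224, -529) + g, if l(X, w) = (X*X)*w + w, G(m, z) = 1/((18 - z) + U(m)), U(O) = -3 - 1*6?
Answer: -953137489/36 ≈ -2.6476e+7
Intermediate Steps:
U(O) = -9 (U(O) = -3 - 6 = -9)
g = 107105 (g = 233397 - 126292 = 107105)
G(m, z) = 1/(9 - z) (G(m, z) = 1/((18 - z) - 9) = 1/(9 - z))
l(X, w) = w + w*X**2 (l(X, w) = X**2*w + w = w*X**2 + w = w + w*X**2)
l(G(-15, 15) - 224, -529) + g = -529*(1 + (-1/(-9 + 15) - 224)**2) + 107105 = -529*(1 + (-1/6 - 224)**2) + 107105 = -529*(1 + (-1345/6)**2) + 107105 = -529*(1 + 1809025/36) + 107105 = -529*1809061/36 + 107105 = -956993269/36 + 107105 = -953137489/36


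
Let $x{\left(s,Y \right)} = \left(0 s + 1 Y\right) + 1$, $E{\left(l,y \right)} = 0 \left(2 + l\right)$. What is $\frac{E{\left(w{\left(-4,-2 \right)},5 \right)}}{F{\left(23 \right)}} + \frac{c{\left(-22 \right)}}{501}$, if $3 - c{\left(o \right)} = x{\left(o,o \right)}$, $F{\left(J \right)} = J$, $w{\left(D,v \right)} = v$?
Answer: $\frac{8}{167} \approx 0.047904$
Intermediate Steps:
$E{\left(l,y \right)} = 0$
$x{\left(s,Y \right)} = 1 + Y$ ($x{\left(s,Y \right)} = \left(0 + Y\right) + 1 = Y + 1 = 1 + Y$)
$c{\left(o \right)} = 2 - o$ ($c{\left(o \right)} = 3 - \left(1 + o\right) = 2 - o$)
$\frac{E{\left(w{\left(-4,-2 \right)},5 \right)}}{F{\left(23 \right)}} + \frac{c{\left(-22 \right)}}{501} = \frac{0}{23} + \frac{2 - -22}{501} = 0 \cdot \frac{1}{23} + \left(2 + 22\right) \frac{1}{501} = 0 + 24 \cdot \frac{1}{501} = 0 + \frac{8}{167} = \frac{8}{167}$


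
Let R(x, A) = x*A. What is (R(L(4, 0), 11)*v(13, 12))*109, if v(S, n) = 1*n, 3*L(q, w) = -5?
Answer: -23980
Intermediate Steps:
L(q, w) = -5/3 (L(q, w) = (1/3)*(-5) = -5/3)
v(S, n) = n
R(x, A) = A*x
(R(L(4, 0), 11)*v(13, 12))*109 = ((11*(-5/3))*12)*109 = -55/3*12*109 = -220*109 = -23980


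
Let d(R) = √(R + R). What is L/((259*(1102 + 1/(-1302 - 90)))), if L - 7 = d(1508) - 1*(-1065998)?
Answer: 1483878960/397301597 + 2784*√754/397301597 ≈ 3.7351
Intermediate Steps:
d(R) = √2*√R (d(R) = √(2*R) = √2*√R)
L = 1066005 + 2*√754 (L = 7 + (√2*√1508 - 1*(-1065998)) = 7 + (√2*(2*√377) + 1065998) = 7 + (2*√754 + 1065998) = 7 + (1065998 + 2*√754) = 1066005 + 2*√754 ≈ 1.0661e+6)
L/((259*(1102 + 1/(-1302 - 90)))) = (1066005 + 2*√754)/((259*(1102 + 1/(-1302 - 90)))) = (1066005 + 2*√754)/((259*(1102 + 1/(-1392)))) = (1066005 + 2*√754)/((259*(1102 - 1/1392))) = (1066005 + 2*√754)/((259*(1533983/1392))) = (1066005 + 2*√754)/(397301597/1392) = (1066005 + 2*√754)*(1392/397301597) = 1483878960/397301597 + 2784*√754/397301597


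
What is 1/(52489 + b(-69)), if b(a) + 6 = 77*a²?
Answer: 1/419080 ≈ 2.3862e-6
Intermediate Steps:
b(a) = -6 + 77*a²
1/(52489 + b(-69)) = 1/(52489 + (-6 + 77*(-69)²)) = 1/(52489 + (-6 + 77*4761)) = 1/(52489 + (-6 + 366597)) = 1/(52489 + 366591) = 1/419080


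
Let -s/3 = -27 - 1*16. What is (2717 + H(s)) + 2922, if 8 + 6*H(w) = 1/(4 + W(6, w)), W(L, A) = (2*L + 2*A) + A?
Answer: 13631879/2418 ≈ 5637.7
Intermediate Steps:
W(L, A) = 2*L + 3*A (W(L, A) = (2*A + 2*L) + A = 2*L + 3*A)
s = 129 (s = -3*(-27 - 1*16) = -3*(-27 - 16) = -3*(-43) = 129)
H(w) = -4/3 + 1/(6*(16 + 3*w)) (H(w) = -4/3 + 1/(6*(4 + (2*6 + 3*w))) = -4/3 + 1/(6*(4 + (12 + 3*w))) = -4/3 + 1/(6*(16 + 3*w)))
(2717 + H(s)) + 2922 = (2717 + (-127 - 24*129)/(6*(16 + 3*129))) + 2922 = (2717 + (-127 - 3096)/(6*(16 + 387))) + 2922 = (2717 + (⅙)*(-3223)/403) + 2922 = (2717 + (⅙)*(1/403)*(-3223)) + 2922 = (2717 - 3223/2418) + 2922 = 6566483/2418 + 2922 = 13631879/2418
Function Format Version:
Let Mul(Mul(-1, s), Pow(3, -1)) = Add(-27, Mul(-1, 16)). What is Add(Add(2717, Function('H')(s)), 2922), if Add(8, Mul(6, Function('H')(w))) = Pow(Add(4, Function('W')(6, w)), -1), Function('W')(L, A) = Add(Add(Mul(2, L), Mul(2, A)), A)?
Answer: Rational(13631879, 2418) ≈ 5637.7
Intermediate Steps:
Function('W')(L, A) = Add(Mul(2, L), Mul(3, A)) (Function('W')(L, A) = Add(Add(Mul(2, A), Mul(2, L)), A) = Add(Mul(2, L), Mul(3, A)))
s = 129 (s = Mul(-3, Add(-27, Mul(-1, 16))) = Mul(-3, Add(-27, -16)) = Mul(-3, -43) = 129)
Function('H')(w) = Add(Rational(-4, 3), Mul(Rational(1, 6), Pow(Add(16, Mul(3, w)), -1))) (Function('H')(w) = Add(Rational(-4, 3), Mul(Rational(1, 6), Pow(Add(4, Add(Mul(2, 6), Mul(3, w))), -1))) = Add(Rational(-4, 3), Mul(Rational(1, 6), Pow(Add(4, Add(12, Mul(3, w))), -1))) = Add(Rational(-4, 3), Mul(Rational(1, 6), Pow(Add(16, Mul(3, w)), -1))))
Add(Add(2717, Function('H')(s)), 2922) = Add(Add(2717, Mul(Rational(1, 6), Pow(Add(16, Mul(3, 129)), -1), Add(-127, Mul(-24, 129)))), 2922) = Add(Add(2717, Mul(Rational(1, 6), Pow(Add(16, 387), -1), Add(-127, -3096))), 2922) = Add(Add(2717, Mul(Rational(1, 6), Pow(403, -1), -3223)), 2922) = Add(Add(2717, Mul(Rational(1, 6), Rational(1, 403), -3223)), 2922) = Add(Add(2717, Rational(-3223, 2418)), 2922) = Add(Rational(6566483, 2418), 2922) = Rational(13631879, 2418)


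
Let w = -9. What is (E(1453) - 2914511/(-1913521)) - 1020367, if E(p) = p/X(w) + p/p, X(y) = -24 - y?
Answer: -29290113158638/28702815 ≈ -1.0205e+6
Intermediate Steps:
E(p) = 1 - p/15 (E(p) = p/(-24 - 1*(-9)) + p/p = p/(-24 + 9) + 1 = p/(-15) + 1 = p*(-1/15) + 1 = -p/15 + 1 = 1 - p/15)
(E(1453) - 2914511/(-1913521)) - 1020367 = ((1 - 1/15*1453) - 2914511/(-1913521)) - 1020367 = ((1 - 1453/15) - 2914511*(-1/1913521)) - 1020367 = (-1438/15 + 2914511/1913521) - 1020367 = -2707925533/28702815 - 1020367 = -29290113158638/28702815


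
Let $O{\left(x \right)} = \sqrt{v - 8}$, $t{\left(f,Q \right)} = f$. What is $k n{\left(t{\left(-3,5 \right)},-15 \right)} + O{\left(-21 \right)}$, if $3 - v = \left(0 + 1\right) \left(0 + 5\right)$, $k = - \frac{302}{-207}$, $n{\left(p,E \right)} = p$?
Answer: $- \frac{302}{69} + i \sqrt{10} \approx -4.3768 + 3.1623 i$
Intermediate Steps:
$k = \frac{302}{207}$ ($k = \left(-302\right) \left(- \frac{1}{207}\right) = \frac{302}{207} \approx 1.4589$)
$v = -2$ ($v = 3 - \left(0 + 1\right) \left(0 + 5\right) = 3 - 1 \cdot 5 = 3 - 5 = -2$)
$O{\left(x \right)} = i \sqrt{10}$ ($O{\left(x \right)} = \sqrt{-2 - 8} = \sqrt{-10} = i \sqrt{10}$)
$k n{\left(t{\left(-3,5 \right)},-15 \right)} + O{\left(-21 \right)} = \frac{302}{207} \left(-3\right) + i \sqrt{10} = - \frac{302}{69} + i \sqrt{10}$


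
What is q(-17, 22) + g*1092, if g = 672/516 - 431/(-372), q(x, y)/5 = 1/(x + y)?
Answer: 3583548/1333 ≈ 2688.3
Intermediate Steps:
q(x, y) = 5/(x + y)
g = 39365/15996 (g = 672*(1/516) - 431*(-1/372) = 56/43 + 431/372 = 39365/15996 ≈ 2.4609)
q(-17, 22) + g*1092 = 5/(-17 + 22) + (39365/15996)*1092 = 5/5 + 3582215/1333 = 5*(⅕) + 3582215/1333 = 1 + 3582215/1333 = 3583548/1333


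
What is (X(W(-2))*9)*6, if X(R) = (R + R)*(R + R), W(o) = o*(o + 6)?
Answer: 13824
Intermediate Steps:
W(o) = o*(6 + o)
X(R) = 4*R² (X(R) = (2*R)*(2*R) = 4*R²)
(X(W(-2))*9)*6 = ((4*(-2*(6 - 2))²)*9)*6 = ((4*(-2*4)²)*9)*6 = ((4*(-8)²)*9)*6 = ((4*64)*9)*6 = (256*9)*6 = 2304*6 = 13824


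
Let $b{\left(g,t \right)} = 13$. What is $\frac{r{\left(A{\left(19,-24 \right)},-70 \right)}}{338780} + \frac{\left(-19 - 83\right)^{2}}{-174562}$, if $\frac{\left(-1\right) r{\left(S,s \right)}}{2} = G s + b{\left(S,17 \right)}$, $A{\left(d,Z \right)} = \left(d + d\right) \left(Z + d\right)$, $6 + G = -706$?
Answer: $- \frac{5232386473}{14784528590} \approx -0.35391$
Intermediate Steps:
$G = -712$ ($G = -6 - 706 = -712$)
$A{\left(d,Z \right)} = 2 d \left(Z + d\right)$
$r{\left(S,s \right)} = -26 + 1424 s$ ($r{\left(S,s \right)} = - 2 \left(- 712 s + 13\right) = - 2 \left(13 - 712 s\right) = -26 + 1424 s$)
$\frac{r{\left(A{\left(19,-24 \right)},-70 \right)}}{338780} + \frac{\left(-19 - 83\right)^{2}}{-174562} = \frac{-26 + 1424 \left(-70\right)}{338780} + \frac{\left(-19 - 83\right)^{2}}{-174562} = \left(-26 - 99680\right) \frac{1}{338780} + \left(-102\right)^{2} \left(- \frac{1}{174562}\right) = \left(-99706\right) \frac{1}{338780} + 10404 \left(- \frac{1}{174562}\right) = - \frac{49853}{169390} - \frac{5202}{87281} = - \frac{5232386473}{14784528590}$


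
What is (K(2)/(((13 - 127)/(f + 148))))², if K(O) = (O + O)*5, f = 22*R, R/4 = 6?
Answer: 45697600/3249 ≈ 14065.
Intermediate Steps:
R = 24 (R = 4*6 = 24)
f = 528 (f = 22*24 = 528)
K(O) = 10*O (K(O) = (2*O)*5 = 10*O)
(K(2)/(((13 - 127)/(f + 148))))² = ((10*2)/(((13 - 127)/(528 + 148))))² = (20/((-114/676)))² = (20/((-114*1/676)))² = (20/(-57/338))² = (20*(-338/57))² = (-6760/57)² = 45697600/3249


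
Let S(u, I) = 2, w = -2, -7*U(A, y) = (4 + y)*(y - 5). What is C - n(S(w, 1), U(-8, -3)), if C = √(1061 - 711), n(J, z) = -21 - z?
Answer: 155/7 + 5*√14 ≈ 40.851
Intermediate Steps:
U(A, y) = -(-5 + y)*(4 + y)/7 (U(A, y) = -(4 + y)*(y - 5)/7 = -(4 + y)*(-5 + y)/7 = -(-5 + y)*(4 + y)/7)
C = 5*√14 (C = √350 = 5*√14 ≈ 18.708)
C - n(S(w, 1), U(-8, -3)) = 5*√14 - (-21 - (20/7 - ⅐*(-3)² + (⅐)*(-3))) = 5*√14 - (-21 - (20/7 - ⅐*9 - 3/7)) = 5*√14 - (-21 - (20/7 - 9/7 - 3/7)) = 5*√14 - (-21 - 1*8/7) = 5*√14 - (-21 - 8/7) = 5*√14 - 1*(-155/7) = 5*√14 + 155/7 = 155/7 + 5*√14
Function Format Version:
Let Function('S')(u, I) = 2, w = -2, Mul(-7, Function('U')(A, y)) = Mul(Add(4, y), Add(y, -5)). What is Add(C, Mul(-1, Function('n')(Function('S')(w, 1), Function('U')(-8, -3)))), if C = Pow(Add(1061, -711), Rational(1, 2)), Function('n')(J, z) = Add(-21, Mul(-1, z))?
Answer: Add(Rational(155, 7), Mul(5, Pow(14, Rational(1, 2)))) ≈ 40.851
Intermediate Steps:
Function('U')(A, y) = Mul(Rational(-1, 7), Add(-5, y), Add(4, y)) (Function('U')(A, y) = Mul(Rational(-1, 7), Mul(Add(4, y), Add(y, -5))) = Mul(Rational(-1, 7), Mul(Add(4, y), Add(-5, y))) = Mul(Rational(-1, 7), Mul(Add(-5, y), Add(4, y))) = Mul(Rational(-1, 7), Add(-5, y), Add(4, y)))
C = Mul(5, Pow(14, Rational(1, 2))) (C = Pow(350, Rational(1, 2)) = Mul(5, Pow(14, Rational(1, 2))) ≈ 18.708)
Add(C, Mul(-1, Function('n')(Function('S')(w, 1), Function('U')(-8, -3)))) = Add(Mul(5, Pow(14, Rational(1, 2))), Mul(-1, Add(-21, Mul(-1, Add(Rational(20, 7), Mul(Rational(-1, 7), Pow(-3, 2)), Mul(Rational(1, 7), -3)))))) = Add(Mul(5, Pow(14, Rational(1, 2))), Mul(-1, Add(-21, Mul(-1, Add(Rational(20, 7), Mul(Rational(-1, 7), 9), Rational(-3, 7)))))) = Add(Mul(5, Pow(14, Rational(1, 2))), Mul(-1, Add(-21, Mul(-1, Add(Rational(20, 7), Rational(-9, 7), Rational(-3, 7)))))) = Add(Mul(5, Pow(14, Rational(1, 2))), Mul(-1, Add(-21, Mul(-1, Rational(8, 7))))) = Add(Mul(5, Pow(14, Rational(1, 2))), Mul(-1, Add(-21, Rational(-8, 7)))) = Add(Mul(5, Pow(14, Rational(1, 2))), Mul(-1, Rational(-155, 7))) = Add(Mul(5, Pow(14, Rational(1, 2))), Rational(155, 7)) = Add(Rational(155, 7), Mul(5, Pow(14, Rational(1, 2))))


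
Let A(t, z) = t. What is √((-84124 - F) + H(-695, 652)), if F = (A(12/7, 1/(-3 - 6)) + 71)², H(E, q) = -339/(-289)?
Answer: I*√1266137762/119 ≈ 299.02*I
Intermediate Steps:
H(E, q) = 339/289 (H(E, q) = -339*(-1/289) = 339/289)
F = 259081/49 (F = (12/7 + 71)² = (509/7)² = 259081/49 ≈ 5287.4)
√((-84124 - F) + H(-695, 652)) = √((-84124 - 1*259081/49) + 339/289) = √((-84124 - 259081/49) + 339/289) = √(-4381157/49 + 339/289) = √(-1266137762/14161) = I*√1266137762/119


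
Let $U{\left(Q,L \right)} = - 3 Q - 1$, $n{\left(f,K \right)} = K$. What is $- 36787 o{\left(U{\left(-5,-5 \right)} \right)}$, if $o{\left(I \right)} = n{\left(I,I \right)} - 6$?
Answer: $-294296$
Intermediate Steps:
$U{\left(Q,L \right)} = -1 - 3 Q$
$o{\left(I \right)} = -6 + I$ ($o{\left(I \right)} = I - 6 = -6 + I$)
$- 36787 o{\left(U{\left(-5,-5 \right)} \right)} = - 36787 \left(-6 - -14\right) = - 36787 \left(-6 + \left(-1 + 15\right)\right) = - 36787 \left(-6 + 14\right) = \left(-36787\right) 8 = -294296$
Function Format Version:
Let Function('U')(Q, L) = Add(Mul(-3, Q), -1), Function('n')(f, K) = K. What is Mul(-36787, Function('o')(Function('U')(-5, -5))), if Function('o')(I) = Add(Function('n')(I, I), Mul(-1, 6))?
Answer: -294296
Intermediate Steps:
Function('U')(Q, L) = Add(-1, Mul(-3, Q))
Function('o')(I) = Add(-6, I) (Function('o')(I) = Add(I, Mul(-1, 6)) = Add(I, -6) = Add(-6, I))
Mul(-36787, Function('o')(Function('U')(-5, -5))) = Mul(-36787, Add(-6, Add(-1, Mul(-3, -5)))) = Mul(-36787, Add(-6, Add(-1, 15))) = Mul(-36787, Add(-6, 14)) = Mul(-36787, 8) = -294296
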